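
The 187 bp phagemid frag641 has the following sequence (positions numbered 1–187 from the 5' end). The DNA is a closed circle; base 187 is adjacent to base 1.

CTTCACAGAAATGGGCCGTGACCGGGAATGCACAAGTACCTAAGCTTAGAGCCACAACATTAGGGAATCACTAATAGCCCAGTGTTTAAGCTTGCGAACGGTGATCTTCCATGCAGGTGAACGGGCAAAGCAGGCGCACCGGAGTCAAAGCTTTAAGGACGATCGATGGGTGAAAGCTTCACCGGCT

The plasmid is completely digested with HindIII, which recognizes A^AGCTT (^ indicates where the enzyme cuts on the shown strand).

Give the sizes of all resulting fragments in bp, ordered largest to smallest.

60, 55, 46, 26 bp

HindIII sites (AAGCTT) start at positions 42, 88, 148, 174.
HindIII cuts after the first base of each site, so after positions 42, 88, 148, 174.
Circular molecule, 4 cuts → 4 fragments:
  43–88 → 46 bp
  89–148 → 60 bp
  149–174 → 26 bp
  175–187 then 1–42 → 13 + 42 = 55 bp
Sorted largest to smallest: 60, 55, 46, 26 bp.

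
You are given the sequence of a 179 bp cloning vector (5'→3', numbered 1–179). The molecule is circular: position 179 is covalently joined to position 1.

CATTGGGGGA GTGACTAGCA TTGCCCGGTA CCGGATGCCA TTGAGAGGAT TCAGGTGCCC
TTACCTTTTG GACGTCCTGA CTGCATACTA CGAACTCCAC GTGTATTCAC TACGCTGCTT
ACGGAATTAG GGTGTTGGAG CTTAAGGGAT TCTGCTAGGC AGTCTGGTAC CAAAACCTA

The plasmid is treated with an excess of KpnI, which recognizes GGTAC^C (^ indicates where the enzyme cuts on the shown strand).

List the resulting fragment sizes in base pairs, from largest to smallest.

KpnI sites (GGTACC) start at positions 27, 166.
KpnI cuts after base 5 of each site (before the last base), so after positions 31, 170.
Circular molecule, 2 cuts → 2 fragments:
  32–170 → 139 bp
  171–179 then 1–31 → 9 + 31 = 40 bp
Sorted largest to smallest: 139, 40 bp.

139, 40 bp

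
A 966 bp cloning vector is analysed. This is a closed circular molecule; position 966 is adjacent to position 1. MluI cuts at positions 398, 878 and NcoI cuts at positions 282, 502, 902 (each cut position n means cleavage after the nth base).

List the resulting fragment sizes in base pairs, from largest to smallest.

Combined cut positions (sorted): 282, 398, 502, 878, 902.
Circular molecule, 5 cuts → 5 fragments:
  398 − 282 = 116 bp
  502 − 398 = 104 bp
  878 − 502 = 376 bp
  902 − 878 = 24 bp
  wrap: 966 − 902 + 282 = 346 bp
Sorted largest to smallest: 376, 346, 116, 104, 24 bp.

376, 346, 116, 104, 24 bp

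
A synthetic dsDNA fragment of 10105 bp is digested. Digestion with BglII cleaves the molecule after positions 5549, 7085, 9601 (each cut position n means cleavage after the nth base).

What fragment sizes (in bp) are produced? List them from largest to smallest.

5549, 2516, 1536, 504 bp

Linear molecule, 3 cuts → 4 fragments:
  5549 − 0 = 5549 bp
  7085 − 5549 = 1536 bp
  9601 − 7085 = 2516 bp
  10105 − 9601 = 504 bp
Sorted largest to smallest: 5549, 2516, 1536, 504 bp.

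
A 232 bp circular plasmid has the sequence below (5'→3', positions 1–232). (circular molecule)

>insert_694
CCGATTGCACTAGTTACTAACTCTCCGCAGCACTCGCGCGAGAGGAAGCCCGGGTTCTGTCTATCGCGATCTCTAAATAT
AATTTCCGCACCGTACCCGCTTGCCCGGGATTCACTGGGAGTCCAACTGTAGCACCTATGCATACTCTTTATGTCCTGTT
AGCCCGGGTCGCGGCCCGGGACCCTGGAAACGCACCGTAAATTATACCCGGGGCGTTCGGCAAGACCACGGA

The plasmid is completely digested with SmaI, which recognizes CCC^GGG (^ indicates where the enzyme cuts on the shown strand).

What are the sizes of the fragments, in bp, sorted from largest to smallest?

SmaI sites (CCCGGG) start at positions 49, 104, 163, 175, 207.
SmaI cuts after base 3 of each site, so after positions 51, 106, 165, 177, 209.
Circular molecule, 5 cuts → 5 fragments:
  52–106 → 55 bp
  107–165 → 59 bp
  166–177 → 12 bp
  178–209 → 32 bp
  210–232 then 1–51 → 23 + 51 = 74 bp
Sorted largest to smallest: 74, 59, 55, 32, 12 bp.

74, 59, 55, 32, 12 bp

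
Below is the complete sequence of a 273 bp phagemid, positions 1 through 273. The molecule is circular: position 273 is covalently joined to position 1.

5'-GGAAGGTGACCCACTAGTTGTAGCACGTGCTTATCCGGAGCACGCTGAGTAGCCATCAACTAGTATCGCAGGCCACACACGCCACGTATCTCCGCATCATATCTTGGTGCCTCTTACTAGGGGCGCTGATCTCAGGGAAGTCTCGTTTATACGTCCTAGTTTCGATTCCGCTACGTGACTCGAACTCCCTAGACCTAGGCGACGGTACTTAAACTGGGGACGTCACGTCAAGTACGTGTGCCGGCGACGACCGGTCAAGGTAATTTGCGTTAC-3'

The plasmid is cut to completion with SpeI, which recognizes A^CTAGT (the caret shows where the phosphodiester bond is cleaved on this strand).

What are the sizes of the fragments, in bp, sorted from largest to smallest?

227, 46 bp

SpeI sites (ACTAGT) start at positions 13, 59.
SpeI cuts after the first base of each site, so after positions 13, 59.
Circular molecule, 2 cuts → 2 fragments:
  14–59 → 46 bp
  60–273 then 1–13 → 214 + 13 = 227 bp
Sorted largest to smallest: 227, 46 bp.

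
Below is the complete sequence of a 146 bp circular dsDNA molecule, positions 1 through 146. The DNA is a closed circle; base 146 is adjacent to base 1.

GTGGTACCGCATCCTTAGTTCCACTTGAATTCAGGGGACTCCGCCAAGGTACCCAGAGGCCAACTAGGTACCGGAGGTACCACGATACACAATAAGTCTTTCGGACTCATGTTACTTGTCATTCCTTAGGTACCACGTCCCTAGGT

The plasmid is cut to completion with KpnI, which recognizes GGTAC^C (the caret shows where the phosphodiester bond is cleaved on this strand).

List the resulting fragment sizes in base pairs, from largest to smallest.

KpnI sites (GGTACC) start at positions 3, 48, 67, 76, 129.
KpnI cuts after base 5 of each site (before the last base), so after positions 7, 52, 71, 80, 133.
Circular molecule, 5 cuts → 5 fragments:
  8–52 → 45 bp
  53–71 → 19 bp
  72–80 → 9 bp
  81–133 → 53 bp
  134–146 then 1–7 → 13 + 7 = 20 bp
Sorted largest to smallest: 53, 45, 20, 19, 9 bp.

53, 45, 20, 19, 9 bp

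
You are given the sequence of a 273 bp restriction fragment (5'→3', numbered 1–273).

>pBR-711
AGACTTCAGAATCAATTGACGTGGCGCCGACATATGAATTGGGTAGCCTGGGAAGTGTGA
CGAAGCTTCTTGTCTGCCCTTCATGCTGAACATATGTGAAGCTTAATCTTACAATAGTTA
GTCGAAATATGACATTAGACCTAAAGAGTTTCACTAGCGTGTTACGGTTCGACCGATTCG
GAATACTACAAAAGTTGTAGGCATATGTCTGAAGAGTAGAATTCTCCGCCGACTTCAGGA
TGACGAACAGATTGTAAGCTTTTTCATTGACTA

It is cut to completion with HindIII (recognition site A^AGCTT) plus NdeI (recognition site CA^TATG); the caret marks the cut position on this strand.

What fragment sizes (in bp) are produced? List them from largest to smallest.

104, 53, 32, 31, 29, 17, 7 bp

HindIII sites (AAGCTT) start at positions 63, 99, 256.
HindIII cuts after the first base of each site, so after positions 63, 99, 256.
NdeI sites (CATATG) start at positions 31, 91, 202.
NdeI cuts after base 2 of each site, so after positions 32, 92, 203.
Combined cut positions: 32, 63, 92, 99, 203, 256.
Linear molecule, 6 cuts → 7 fragments:
  1–32 → 32 bp
  33–63 → 31 bp
  64–92 → 29 bp
  93–99 → 7 bp
  100–203 → 104 bp
  204–256 → 53 bp
  257–273 → 17 bp
Sorted largest to smallest: 104, 53, 32, 31, 29, 17, 7 bp.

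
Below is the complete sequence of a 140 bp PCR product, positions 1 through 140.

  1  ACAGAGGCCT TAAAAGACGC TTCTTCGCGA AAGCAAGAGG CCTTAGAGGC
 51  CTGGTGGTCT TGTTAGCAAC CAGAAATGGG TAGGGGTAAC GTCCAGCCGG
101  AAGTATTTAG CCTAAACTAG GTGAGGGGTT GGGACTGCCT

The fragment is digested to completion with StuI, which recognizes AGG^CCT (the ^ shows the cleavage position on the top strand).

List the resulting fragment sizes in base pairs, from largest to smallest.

91, 33, 9, 7 bp

StuI sites (AGGCCT) start at positions 5, 38, 47.
StuI cuts after base 3 of each site, so after positions 7, 40, 49.
Linear molecule, 3 cuts → 4 fragments:
  1–7 → 7 bp
  8–40 → 33 bp
  41–49 → 9 bp
  50–140 → 91 bp
Sorted largest to smallest: 91, 33, 9, 7 bp.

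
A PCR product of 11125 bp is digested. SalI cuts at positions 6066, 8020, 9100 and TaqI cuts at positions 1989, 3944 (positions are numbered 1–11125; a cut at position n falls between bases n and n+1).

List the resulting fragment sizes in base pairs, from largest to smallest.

Combined cut positions (sorted): 1989, 3944, 6066, 8020, 9100.
Linear molecule, 5 cuts → 6 fragments:
  1989 − 0 = 1989 bp
  3944 − 1989 = 1955 bp
  6066 − 3944 = 2122 bp
  8020 − 6066 = 1954 bp
  9100 − 8020 = 1080 bp
  11125 − 9100 = 2025 bp
Sorted largest to smallest: 2122, 2025, 1989, 1955, 1954, 1080 bp.

2122, 2025, 1989, 1955, 1954, 1080 bp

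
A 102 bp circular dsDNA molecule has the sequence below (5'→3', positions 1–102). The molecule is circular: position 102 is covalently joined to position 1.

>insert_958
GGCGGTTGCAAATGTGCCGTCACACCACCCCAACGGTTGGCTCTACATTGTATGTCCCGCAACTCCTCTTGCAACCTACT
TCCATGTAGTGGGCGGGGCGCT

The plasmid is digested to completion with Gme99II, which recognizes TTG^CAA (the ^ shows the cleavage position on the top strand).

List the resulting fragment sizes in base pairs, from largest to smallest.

63, 39 bp

Gme99II sites (TTGCAA) start at positions 6, 69.
Gme99II cuts after base 3 of each site, so after positions 8, 71.
Circular molecule, 2 cuts → 2 fragments:
  9–71 → 63 bp
  72–102 then 1–8 → 31 + 8 = 39 bp
Sorted largest to smallest: 63, 39 bp.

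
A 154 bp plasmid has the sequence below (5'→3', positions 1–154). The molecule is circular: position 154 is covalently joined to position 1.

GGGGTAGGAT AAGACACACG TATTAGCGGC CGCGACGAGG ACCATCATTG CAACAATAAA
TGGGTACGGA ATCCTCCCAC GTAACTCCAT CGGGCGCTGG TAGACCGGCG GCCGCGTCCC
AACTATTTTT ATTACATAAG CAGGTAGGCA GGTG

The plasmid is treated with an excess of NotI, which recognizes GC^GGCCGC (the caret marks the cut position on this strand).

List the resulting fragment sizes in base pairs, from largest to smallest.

82, 72 bp

NotI sites (GCGGCCGC) start at positions 26, 108.
NotI cuts after base 2 of each site, so after positions 27, 109.
Circular molecule, 2 cuts → 2 fragments:
  28–109 → 82 bp
  110–154 then 1–27 → 45 + 27 = 72 bp
Sorted largest to smallest: 82, 72 bp.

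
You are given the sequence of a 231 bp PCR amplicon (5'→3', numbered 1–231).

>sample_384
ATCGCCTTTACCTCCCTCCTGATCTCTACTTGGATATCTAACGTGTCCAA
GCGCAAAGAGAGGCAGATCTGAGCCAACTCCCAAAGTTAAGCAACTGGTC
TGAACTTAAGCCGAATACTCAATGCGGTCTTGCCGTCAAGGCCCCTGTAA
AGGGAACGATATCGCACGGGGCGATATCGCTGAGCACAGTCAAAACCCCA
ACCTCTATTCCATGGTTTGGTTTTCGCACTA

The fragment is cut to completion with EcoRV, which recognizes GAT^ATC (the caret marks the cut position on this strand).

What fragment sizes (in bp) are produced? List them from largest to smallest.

125, 56, 35, 15 bp

EcoRV sites (GATATC) start at positions 33, 158, 173.
EcoRV cuts after base 3 of each site, so after positions 35, 160, 175.
Linear molecule, 3 cuts → 4 fragments:
  1–35 → 35 bp
  36–160 → 125 bp
  161–175 → 15 bp
  176–231 → 56 bp
Sorted largest to smallest: 125, 56, 35, 15 bp.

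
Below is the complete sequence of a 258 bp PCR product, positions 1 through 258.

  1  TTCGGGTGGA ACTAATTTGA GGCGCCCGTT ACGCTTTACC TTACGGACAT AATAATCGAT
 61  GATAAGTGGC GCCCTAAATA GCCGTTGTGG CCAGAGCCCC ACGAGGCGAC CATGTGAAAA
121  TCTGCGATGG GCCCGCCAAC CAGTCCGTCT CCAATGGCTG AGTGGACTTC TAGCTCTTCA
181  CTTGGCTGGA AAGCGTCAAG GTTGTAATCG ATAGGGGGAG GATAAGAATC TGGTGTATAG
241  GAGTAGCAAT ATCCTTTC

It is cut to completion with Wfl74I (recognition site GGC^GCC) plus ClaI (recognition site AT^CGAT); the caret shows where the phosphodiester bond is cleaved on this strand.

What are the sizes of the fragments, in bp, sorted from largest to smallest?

138, 50, 33, 23, 14 bp

Wfl74I sites (GGCGCC) start at positions 21, 68.
Wfl74I cuts after base 3 of each site, so after positions 23, 70.
ClaI sites (ATCGAT) start at positions 55, 207.
ClaI cuts after base 2 of each site, so after positions 56, 208.
Combined cut positions: 23, 56, 70, 208.
Linear molecule, 4 cuts → 5 fragments:
  1–23 → 23 bp
  24–56 → 33 bp
  57–70 → 14 bp
  71–208 → 138 bp
  209–258 → 50 bp
Sorted largest to smallest: 138, 50, 33, 23, 14 bp.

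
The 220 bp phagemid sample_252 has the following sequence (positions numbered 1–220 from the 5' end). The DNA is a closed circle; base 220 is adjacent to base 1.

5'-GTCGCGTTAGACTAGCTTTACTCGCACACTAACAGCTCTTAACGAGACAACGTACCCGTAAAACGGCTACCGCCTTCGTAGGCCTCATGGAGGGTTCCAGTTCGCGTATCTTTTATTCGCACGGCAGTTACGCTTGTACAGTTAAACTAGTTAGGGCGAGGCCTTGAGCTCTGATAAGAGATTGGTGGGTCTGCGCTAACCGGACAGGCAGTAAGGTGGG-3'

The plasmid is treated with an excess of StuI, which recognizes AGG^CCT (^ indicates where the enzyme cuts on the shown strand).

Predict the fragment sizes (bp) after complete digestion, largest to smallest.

StuI sites (AGGCCT) start at positions 80, 159.
StuI cuts after base 3 of each site, so after positions 82, 161.
Circular molecule, 2 cuts → 2 fragments:
  83–161 → 79 bp
  162–220 then 1–82 → 59 + 82 = 141 bp
Sorted largest to smallest: 141, 79 bp.

141, 79 bp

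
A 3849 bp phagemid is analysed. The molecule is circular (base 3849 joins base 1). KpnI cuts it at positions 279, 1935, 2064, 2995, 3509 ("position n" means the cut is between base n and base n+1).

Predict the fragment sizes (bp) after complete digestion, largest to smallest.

Circular molecule, 5 cuts → 5 fragments:
  1935 − 279 = 1656 bp
  2064 − 1935 = 129 bp
  2995 − 2064 = 931 bp
  3509 − 2995 = 514 bp
  wrap: 3849 − 3509 + 279 = 619 bp
Sorted largest to smallest: 1656, 931, 619, 514, 129 bp.

1656, 931, 619, 514, 129 bp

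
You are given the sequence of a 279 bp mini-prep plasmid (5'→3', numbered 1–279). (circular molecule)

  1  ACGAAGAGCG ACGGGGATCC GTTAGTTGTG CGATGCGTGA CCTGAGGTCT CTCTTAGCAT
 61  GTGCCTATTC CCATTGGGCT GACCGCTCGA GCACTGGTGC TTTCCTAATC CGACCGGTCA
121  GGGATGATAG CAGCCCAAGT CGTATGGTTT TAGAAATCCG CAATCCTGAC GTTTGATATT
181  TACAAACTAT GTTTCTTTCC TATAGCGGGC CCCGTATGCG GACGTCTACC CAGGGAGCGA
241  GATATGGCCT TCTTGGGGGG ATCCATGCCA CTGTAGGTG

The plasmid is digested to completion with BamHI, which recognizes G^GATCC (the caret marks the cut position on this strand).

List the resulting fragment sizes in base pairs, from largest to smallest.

244, 35 bp

BamHI sites (GGATCC) start at positions 15, 259.
BamHI cuts after the first base of each site, so after positions 15, 259.
Circular molecule, 2 cuts → 2 fragments:
  16–259 → 244 bp
  260–279 then 1–15 → 20 + 15 = 35 bp
Sorted largest to smallest: 244, 35 bp.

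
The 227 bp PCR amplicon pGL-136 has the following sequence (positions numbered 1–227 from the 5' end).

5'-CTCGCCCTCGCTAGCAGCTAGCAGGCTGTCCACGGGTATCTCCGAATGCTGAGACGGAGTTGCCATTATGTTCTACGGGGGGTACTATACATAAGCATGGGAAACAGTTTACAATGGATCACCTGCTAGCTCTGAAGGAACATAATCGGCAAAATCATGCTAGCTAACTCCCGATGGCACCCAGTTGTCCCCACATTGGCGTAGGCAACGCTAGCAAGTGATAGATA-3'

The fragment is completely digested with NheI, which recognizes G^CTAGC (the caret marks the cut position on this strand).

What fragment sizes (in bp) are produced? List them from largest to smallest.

NheI sites (GCTAGC) start at positions 10, 17, 125, 159, 210.
NheI cuts after the first base of each site, so after positions 10, 17, 125, 159, 210.
Linear molecule, 5 cuts → 6 fragments:
  1–10 → 10 bp
  11–17 → 7 bp
  18–125 → 108 bp
  126–159 → 34 bp
  160–210 → 51 bp
  211–227 → 17 bp
Sorted largest to smallest: 108, 51, 34, 17, 10, 7 bp.

108, 51, 34, 17, 10, 7 bp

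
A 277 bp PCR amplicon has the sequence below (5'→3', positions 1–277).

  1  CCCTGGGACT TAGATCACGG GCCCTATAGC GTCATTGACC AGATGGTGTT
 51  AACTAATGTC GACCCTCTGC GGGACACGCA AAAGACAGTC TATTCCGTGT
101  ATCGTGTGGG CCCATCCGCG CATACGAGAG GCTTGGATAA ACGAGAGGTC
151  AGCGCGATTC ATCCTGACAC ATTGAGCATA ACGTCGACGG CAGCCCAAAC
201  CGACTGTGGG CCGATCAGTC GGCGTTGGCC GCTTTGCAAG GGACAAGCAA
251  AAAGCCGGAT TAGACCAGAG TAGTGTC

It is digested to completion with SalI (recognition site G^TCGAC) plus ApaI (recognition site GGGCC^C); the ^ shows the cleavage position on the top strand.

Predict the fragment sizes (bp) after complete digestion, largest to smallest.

94, 71, 54, 35, 23 bp

SalI sites (GTCGAC) start at positions 58, 183.
SalI cuts after the first base of each site, so after positions 58, 183.
ApaI sites (GGGCCC) start at positions 19, 108.
ApaI cuts after base 5 of each site (before the last base), so after positions 23, 112.
Combined cut positions: 23, 58, 112, 183.
Linear molecule, 4 cuts → 5 fragments:
  1–23 → 23 bp
  24–58 → 35 bp
  59–112 → 54 bp
  113–183 → 71 bp
  184–277 → 94 bp
Sorted largest to smallest: 94, 71, 54, 35, 23 bp.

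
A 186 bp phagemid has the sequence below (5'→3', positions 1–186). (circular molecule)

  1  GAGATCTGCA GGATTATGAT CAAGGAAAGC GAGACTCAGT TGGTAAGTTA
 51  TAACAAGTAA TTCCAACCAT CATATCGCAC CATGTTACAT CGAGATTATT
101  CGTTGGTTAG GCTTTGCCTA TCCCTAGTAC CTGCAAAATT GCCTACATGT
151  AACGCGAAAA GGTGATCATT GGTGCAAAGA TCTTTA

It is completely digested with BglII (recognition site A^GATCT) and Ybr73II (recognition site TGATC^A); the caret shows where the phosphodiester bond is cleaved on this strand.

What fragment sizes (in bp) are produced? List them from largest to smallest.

146, 19, 11, 10 bp

BglII sites (AGATCT) start at positions 2, 178.
BglII cuts after the first base of each site, so after positions 2, 178.
Ybr73II sites (TGATCA) start at positions 17, 163.
Ybr73II cuts after base 5 of each site (before the last base), so after positions 21, 167.
Combined cut positions: 2, 21, 167, 178.
Circular molecule, 4 cuts → 4 fragments:
  3–21 → 19 bp
  22–167 → 146 bp
  168–178 → 11 bp
  179–186 then 1–2 → 8 + 2 = 10 bp
Sorted largest to smallest: 146, 19, 11, 10 bp.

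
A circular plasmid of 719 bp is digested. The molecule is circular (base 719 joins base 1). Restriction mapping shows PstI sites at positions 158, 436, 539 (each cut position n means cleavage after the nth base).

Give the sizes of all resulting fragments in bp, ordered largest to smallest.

338, 278, 103 bp

Circular molecule, 3 cuts → 3 fragments:
  436 − 158 = 278 bp
  539 − 436 = 103 bp
  wrap: 719 − 539 + 158 = 338 bp
Sorted largest to smallest: 338, 278, 103 bp.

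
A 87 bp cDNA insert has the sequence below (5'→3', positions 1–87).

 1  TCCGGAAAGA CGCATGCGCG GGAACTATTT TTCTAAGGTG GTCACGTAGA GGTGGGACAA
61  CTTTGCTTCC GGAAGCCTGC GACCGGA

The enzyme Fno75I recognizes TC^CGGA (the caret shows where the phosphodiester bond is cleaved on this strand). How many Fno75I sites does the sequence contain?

TCCGGA occurs starting at positions 1, 68.
Fno75I cuts at 2 sites.

2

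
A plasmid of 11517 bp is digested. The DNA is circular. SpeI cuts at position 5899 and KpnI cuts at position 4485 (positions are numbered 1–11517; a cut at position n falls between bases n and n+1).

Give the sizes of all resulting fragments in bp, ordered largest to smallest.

10103, 1414 bp

Combined cut positions (sorted): 4485, 5899.
Circular molecule, 2 cuts → 2 fragments:
  5899 − 4485 = 1414 bp
  wrap: 11517 − 5899 + 4485 = 10103 bp
Sorted largest to smallest: 10103, 1414 bp.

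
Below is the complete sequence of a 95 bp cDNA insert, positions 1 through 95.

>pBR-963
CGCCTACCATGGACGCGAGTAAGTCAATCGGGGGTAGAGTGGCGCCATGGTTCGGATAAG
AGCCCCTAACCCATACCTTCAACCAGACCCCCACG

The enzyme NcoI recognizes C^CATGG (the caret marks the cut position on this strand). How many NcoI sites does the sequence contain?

2

CCATGG occurs starting at positions 7, 45.
NcoI cuts at 2 sites.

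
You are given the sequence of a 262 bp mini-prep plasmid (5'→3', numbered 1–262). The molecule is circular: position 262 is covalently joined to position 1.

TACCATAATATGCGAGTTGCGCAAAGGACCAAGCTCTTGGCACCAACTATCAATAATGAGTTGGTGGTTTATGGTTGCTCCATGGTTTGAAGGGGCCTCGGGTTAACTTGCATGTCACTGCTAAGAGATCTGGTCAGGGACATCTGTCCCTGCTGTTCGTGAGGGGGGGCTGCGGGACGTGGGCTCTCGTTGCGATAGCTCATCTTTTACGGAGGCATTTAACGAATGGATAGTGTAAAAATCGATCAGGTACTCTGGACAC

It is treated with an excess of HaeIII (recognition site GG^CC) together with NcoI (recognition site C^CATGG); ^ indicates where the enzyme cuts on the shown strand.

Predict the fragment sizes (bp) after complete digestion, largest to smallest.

247, 15 bp

The HaeIII site (GGCC) starts at position 94.
HaeIII cuts after base 2 of each site, so after position 95.
The NcoI site (CCATGG) starts at position 80.
NcoI cuts after the first base of each site, so after position 80.
Combined cut positions: 80, 95.
Circular molecule, 2 cuts → 2 fragments:
  81–95 → 15 bp
  96–262 then 1–80 → 167 + 80 = 247 bp
Sorted largest to smallest: 247, 15 bp.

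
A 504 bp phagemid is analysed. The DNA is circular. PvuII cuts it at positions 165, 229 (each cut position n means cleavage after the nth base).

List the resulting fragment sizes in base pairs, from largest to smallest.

Circular molecule, 2 cuts → 2 fragments:
  229 − 165 = 64 bp
  wrap: 504 − 229 + 165 = 440 bp
Sorted largest to smallest: 440, 64 bp.

440, 64 bp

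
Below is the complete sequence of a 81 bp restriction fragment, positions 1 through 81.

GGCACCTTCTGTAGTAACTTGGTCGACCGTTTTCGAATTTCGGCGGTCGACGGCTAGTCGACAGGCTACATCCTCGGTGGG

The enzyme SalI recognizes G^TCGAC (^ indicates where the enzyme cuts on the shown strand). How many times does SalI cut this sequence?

GTCGAC occurs starting at positions 22, 46, 57.
SalI cuts at 3 sites.

3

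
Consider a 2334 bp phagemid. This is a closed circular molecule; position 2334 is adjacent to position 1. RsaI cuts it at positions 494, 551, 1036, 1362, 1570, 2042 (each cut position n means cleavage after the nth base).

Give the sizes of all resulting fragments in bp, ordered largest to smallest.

786, 485, 472, 326, 208, 57 bp

Circular molecule, 6 cuts → 6 fragments:
  551 − 494 = 57 bp
  1036 − 551 = 485 bp
  1362 − 1036 = 326 bp
  1570 − 1362 = 208 bp
  2042 − 1570 = 472 bp
  wrap: 2334 − 2042 + 494 = 786 bp
Sorted largest to smallest: 786, 485, 472, 326, 208, 57 bp.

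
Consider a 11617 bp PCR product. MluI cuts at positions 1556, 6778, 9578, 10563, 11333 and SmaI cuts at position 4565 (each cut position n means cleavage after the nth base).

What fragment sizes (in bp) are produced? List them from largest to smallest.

Combined cut positions (sorted): 1556, 4565, 6778, 9578, 10563, 11333.
Linear molecule, 6 cuts → 7 fragments:
  1556 − 0 = 1556 bp
  4565 − 1556 = 3009 bp
  6778 − 4565 = 2213 bp
  9578 − 6778 = 2800 bp
  10563 − 9578 = 985 bp
  11333 − 10563 = 770 bp
  11617 − 11333 = 284 bp
Sorted largest to smallest: 3009, 2800, 2213, 1556, 985, 770, 284 bp.

3009, 2800, 2213, 1556, 985, 770, 284 bp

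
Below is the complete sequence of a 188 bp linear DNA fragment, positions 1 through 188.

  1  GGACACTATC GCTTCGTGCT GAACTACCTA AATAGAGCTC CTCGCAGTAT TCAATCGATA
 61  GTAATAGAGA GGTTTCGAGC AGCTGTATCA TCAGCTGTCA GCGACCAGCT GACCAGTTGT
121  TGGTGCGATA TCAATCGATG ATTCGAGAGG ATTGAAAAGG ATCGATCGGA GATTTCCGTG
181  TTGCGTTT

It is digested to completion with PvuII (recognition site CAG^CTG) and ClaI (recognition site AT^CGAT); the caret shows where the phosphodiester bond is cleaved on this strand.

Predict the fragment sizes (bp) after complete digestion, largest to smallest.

PvuII sites (CAGCTG) start at positions 80, 92, 106.
PvuII cuts after base 3 of each site, so after positions 82, 94, 108.
ClaI sites (ATCGAT) start at positions 54, 134, 161.
ClaI cuts after base 2 of each site, so after positions 55, 135, 162.
Combined cut positions: 55, 82, 94, 108, 135, 162.
Linear molecule, 6 cuts → 7 fragments:
  1–55 → 55 bp
  56–82 → 27 bp
  83–94 → 12 bp
  95–108 → 14 bp
  109–135 → 27 bp
  136–162 → 27 bp
  163–188 → 26 bp
Sorted largest to smallest: 55, 27, 27, 27, 26, 14, 12 bp.

55, 27, 27, 27, 26, 14, 12 bp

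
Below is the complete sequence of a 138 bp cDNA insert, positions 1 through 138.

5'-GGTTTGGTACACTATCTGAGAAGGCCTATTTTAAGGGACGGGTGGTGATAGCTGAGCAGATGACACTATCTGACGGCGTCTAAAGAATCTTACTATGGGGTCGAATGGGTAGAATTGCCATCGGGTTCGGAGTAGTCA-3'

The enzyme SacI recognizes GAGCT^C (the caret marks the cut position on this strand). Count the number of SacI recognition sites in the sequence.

0

No occurrence of GAGCTC is present in the sequence.
SacI does not cut: 0 sites.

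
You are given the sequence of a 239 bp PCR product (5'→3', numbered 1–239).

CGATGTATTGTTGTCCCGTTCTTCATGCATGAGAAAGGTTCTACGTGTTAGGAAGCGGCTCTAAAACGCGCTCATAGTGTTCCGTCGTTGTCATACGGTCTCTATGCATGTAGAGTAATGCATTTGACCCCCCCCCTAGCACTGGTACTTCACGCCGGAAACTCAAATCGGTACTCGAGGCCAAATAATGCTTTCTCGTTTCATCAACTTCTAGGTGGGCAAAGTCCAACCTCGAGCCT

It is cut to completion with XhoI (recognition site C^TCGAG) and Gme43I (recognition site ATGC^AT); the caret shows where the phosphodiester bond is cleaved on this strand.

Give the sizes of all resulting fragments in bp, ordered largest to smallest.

79, 57, 53, 28, 14, 8 bp

XhoI sites (CTCGAG) start at positions 174, 231.
XhoI cuts after the first base of each site, so after positions 174, 231.
Gme43I sites (ATGCAT) start at positions 25, 104, 118.
Gme43I cuts after base 4 of each site, so after positions 28, 107, 121.
Combined cut positions: 28, 107, 121, 174, 231.
Linear molecule, 5 cuts → 6 fragments:
  1–28 → 28 bp
  29–107 → 79 bp
  108–121 → 14 bp
  122–174 → 53 bp
  175–231 → 57 bp
  232–239 → 8 bp
Sorted largest to smallest: 79, 57, 53, 28, 14, 8 bp.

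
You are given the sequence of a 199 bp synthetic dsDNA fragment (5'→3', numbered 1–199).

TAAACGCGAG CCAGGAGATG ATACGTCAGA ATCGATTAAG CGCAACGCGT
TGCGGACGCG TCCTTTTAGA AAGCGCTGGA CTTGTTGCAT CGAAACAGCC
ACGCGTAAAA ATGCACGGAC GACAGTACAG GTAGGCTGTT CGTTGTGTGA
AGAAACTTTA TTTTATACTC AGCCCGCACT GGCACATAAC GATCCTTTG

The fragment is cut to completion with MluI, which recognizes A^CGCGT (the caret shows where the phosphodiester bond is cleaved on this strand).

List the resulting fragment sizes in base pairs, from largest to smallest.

98, 45, 45, 11 bp

MluI sites (ACGCGT) start at positions 45, 56, 101.
MluI cuts after the first base of each site, so after positions 45, 56, 101.
Linear molecule, 3 cuts → 4 fragments:
  1–45 → 45 bp
  46–56 → 11 bp
  57–101 → 45 bp
  102–199 → 98 bp
Sorted largest to smallest: 98, 45, 45, 11 bp.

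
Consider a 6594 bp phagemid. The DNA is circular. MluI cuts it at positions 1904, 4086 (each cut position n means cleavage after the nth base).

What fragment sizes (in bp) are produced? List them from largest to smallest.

Circular molecule, 2 cuts → 2 fragments:
  4086 − 1904 = 2182 bp
  wrap: 6594 − 4086 + 1904 = 4412 bp
Sorted largest to smallest: 4412, 2182 bp.

4412, 2182 bp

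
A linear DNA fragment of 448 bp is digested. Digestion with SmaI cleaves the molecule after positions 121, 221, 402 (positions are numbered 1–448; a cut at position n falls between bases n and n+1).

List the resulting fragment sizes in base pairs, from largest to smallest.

Linear molecule, 3 cuts → 4 fragments:
  121 − 0 = 121 bp
  221 − 121 = 100 bp
  402 − 221 = 181 bp
  448 − 402 = 46 bp
Sorted largest to smallest: 181, 121, 100, 46 bp.

181, 121, 100, 46 bp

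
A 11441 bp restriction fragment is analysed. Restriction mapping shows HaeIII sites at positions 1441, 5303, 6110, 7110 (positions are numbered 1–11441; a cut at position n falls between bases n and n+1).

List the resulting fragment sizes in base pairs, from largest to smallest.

4331, 3862, 1441, 1000, 807 bp

Linear molecule, 4 cuts → 5 fragments:
  1441 − 0 = 1441 bp
  5303 − 1441 = 3862 bp
  6110 − 5303 = 807 bp
  7110 − 6110 = 1000 bp
  11441 − 7110 = 4331 bp
Sorted largest to smallest: 4331, 3862, 1441, 1000, 807 bp.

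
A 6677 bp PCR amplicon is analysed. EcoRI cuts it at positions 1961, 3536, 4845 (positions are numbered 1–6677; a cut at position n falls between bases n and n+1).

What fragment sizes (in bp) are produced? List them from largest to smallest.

Linear molecule, 3 cuts → 4 fragments:
  1961 − 0 = 1961 bp
  3536 − 1961 = 1575 bp
  4845 − 3536 = 1309 bp
  6677 − 4845 = 1832 bp
Sorted largest to smallest: 1961, 1832, 1575, 1309 bp.

1961, 1832, 1575, 1309 bp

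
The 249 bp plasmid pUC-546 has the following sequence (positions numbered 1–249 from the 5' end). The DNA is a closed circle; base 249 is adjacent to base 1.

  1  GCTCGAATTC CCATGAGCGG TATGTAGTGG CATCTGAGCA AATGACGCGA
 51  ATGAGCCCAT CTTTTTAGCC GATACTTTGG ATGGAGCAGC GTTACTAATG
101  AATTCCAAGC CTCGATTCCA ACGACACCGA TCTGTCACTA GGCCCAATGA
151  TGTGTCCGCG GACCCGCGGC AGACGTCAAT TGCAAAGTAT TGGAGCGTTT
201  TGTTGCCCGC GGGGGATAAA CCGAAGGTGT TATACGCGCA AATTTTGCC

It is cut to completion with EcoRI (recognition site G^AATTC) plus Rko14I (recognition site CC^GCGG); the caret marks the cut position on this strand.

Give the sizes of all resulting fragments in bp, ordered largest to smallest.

95, 57, 46, 43, 8 bp

EcoRI sites (GAATTC) start at positions 5, 100.
EcoRI cuts after the first base of each site, so after positions 5, 100.
Rko14I sites (CCGCGG) start at positions 156, 164, 207.
Rko14I cuts after base 2 of each site, so after positions 157, 165, 208.
Combined cut positions: 5, 100, 157, 165, 208.
Circular molecule, 5 cuts → 5 fragments:
  6–100 → 95 bp
  101–157 → 57 bp
  158–165 → 8 bp
  166–208 → 43 bp
  209–249 then 1–5 → 41 + 5 = 46 bp
Sorted largest to smallest: 95, 57, 46, 43, 8 bp.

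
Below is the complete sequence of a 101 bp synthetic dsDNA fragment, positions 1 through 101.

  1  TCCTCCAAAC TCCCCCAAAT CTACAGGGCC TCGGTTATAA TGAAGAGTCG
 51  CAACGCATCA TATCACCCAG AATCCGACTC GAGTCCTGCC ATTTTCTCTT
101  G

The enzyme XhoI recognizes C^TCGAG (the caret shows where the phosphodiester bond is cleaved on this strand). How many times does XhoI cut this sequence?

1

CTCGAG occurs starting at position 78.
XhoI cuts at 1 site.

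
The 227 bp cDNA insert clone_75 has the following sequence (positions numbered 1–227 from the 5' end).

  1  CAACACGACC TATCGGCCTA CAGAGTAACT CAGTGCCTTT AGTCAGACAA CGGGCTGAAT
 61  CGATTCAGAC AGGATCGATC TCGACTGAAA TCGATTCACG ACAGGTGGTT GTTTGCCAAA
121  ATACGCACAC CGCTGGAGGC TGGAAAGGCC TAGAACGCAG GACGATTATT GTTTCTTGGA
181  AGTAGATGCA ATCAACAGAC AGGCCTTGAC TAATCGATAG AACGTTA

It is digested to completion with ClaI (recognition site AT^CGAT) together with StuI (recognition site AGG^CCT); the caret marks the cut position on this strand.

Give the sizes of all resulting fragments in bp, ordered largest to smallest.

60, 57, 55, 16, 15, 13, 11 bp

ClaI sites (ATCGAT) start at positions 59, 74, 90, 213.
ClaI cuts after base 2 of each site, so after positions 60, 75, 91, 214.
StuI sites (AGGCCT) start at positions 146, 201.
StuI cuts after base 3 of each site, so after positions 148, 203.
Combined cut positions: 60, 75, 91, 148, 203, 214.
Linear molecule, 6 cuts → 7 fragments:
  1–60 → 60 bp
  61–75 → 15 bp
  76–91 → 16 bp
  92–148 → 57 bp
  149–203 → 55 bp
  204–214 → 11 bp
  215–227 → 13 bp
Sorted largest to smallest: 60, 57, 55, 16, 15, 13, 11 bp.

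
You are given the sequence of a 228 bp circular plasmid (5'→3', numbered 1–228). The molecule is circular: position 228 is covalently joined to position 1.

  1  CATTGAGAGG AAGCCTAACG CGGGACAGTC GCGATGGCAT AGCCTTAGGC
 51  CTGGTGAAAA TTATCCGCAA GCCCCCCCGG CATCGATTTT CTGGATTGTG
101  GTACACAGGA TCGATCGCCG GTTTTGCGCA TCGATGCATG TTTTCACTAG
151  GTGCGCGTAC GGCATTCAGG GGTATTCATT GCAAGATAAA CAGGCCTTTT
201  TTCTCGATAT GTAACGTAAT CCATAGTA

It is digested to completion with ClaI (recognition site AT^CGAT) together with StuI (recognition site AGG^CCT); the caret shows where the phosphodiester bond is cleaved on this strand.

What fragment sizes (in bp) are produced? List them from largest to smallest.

ClaI sites (ATCGAT) start at positions 82, 110, 130.
ClaI cuts after base 2 of each site, so after positions 83, 111, 131.
StuI sites (AGGCCT) start at positions 47, 192.
StuI cuts after base 3 of each site, so after positions 49, 194.
Combined cut positions: 49, 83, 111, 131, 194.
Circular molecule, 5 cuts → 5 fragments:
  50–83 → 34 bp
  84–111 → 28 bp
  112–131 → 20 bp
  132–194 → 63 bp
  195–228 then 1–49 → 34 + 49 = 83 bp
Sorted largest to smallest: 83, 63, 34, 28, 20 bp.

83, 63, 34, 28, 20 bp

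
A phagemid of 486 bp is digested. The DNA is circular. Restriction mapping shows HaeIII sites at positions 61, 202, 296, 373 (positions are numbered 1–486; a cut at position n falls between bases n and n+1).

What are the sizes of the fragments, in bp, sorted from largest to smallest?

174, 141, 94, 77 bp

Circular molecule, 4 cuts → 4 fragments:
  202 − 61 = 141 bp
  296 − 202 = 94 bp
  373 − 296 = 77 bp
  wrap: 486 − 373 + 61 = 174 bp
Sorted largest to smallest: 174, 141, 94, 77 bp.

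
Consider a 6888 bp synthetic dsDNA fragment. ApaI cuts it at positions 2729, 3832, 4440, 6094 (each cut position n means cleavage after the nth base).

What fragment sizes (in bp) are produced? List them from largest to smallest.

2729, 1654, 1103, 794, 608 bp

Linear molecule, 4 cuts → 5 fragments:
  2729 − 0 = 2729 bp
  3832 − 2729 = 1103 bp
  4440 − 3832 = 608 bp
  6094 − 4440 = 1654 bp
  6888 − 6094 = 794 bp
Sorted largest to smallest: 2729, 1654, 1103, 794, 608 bp.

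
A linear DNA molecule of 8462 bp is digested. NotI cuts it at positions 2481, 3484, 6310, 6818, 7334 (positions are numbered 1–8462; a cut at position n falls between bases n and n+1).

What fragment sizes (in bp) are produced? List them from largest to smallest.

2826, 2481, 1128, 1003, 516, 508 bp

Linear molecule, 5 cuts → 6 fragments:
  2481 − 0 = 2481 bp
  3484 − 2481 = 1003 bp
  6310 − 3484 = 2826 bp
  6818 − 6310 = 508 bp
  7334 − 6818 = 516 bp
  8462 − 7334 = 1128 bp
Sorted largest to smallest: 2826, 2481, 1128, 1003, 516, 508 bp.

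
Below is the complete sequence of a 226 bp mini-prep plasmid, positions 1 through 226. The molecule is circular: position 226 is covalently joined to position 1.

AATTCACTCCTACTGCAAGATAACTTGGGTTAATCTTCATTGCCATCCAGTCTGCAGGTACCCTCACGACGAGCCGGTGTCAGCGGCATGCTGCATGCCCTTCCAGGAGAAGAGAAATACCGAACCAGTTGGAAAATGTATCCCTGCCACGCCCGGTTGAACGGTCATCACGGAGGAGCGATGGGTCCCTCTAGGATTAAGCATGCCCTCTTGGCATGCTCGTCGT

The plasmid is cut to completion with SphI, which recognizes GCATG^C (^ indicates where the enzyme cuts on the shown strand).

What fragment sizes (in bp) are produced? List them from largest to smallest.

SphI sites (GCATGC) start at positions 86, 93, 201, 214.
SphI cuts after base 5 of each site (before the last base), so after positions 90, 97, 205, 218.
Circular molecule, 4 cuts → 4 fragments:
  91–97 → 7 bp
  98–205 → 108 bp
  206–218 → 13 bp
  219–226 then 1–90 → 8 + 90 = 98 bp
Sorted largest to smallest: 108, 98, 13, 7 bp.

108, 98, 13, 7 bp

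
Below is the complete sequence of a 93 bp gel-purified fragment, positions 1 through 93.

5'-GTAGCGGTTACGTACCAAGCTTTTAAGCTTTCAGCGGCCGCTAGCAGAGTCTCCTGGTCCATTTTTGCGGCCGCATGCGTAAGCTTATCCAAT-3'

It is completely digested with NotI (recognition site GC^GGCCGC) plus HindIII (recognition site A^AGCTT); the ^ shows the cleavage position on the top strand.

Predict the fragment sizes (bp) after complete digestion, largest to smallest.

NotI sites (GCGGCCGC) start at positions 34, 67.
NotI cuts after base 2 of each site, so after positions 35, 68.
HindIII sites (AAGCTT) start at positions 17, 25, 81.
HindIII cuts after the first base of each site, so after positions 17, 25, 81.
Combined cut positions: 17, 25, 35, 68, 81.
Linear molecule, 5 cuts → 6 fragments:
  1–17 → 17 bp
  18–25 → 8 bp
  26–35 → 10 bp
  36–68 → 33 bp
  69–81 → 13 bp
  82–93 → 12 bp
Sorted largest to smallest: 33, 17, 13, 12, 10, 8 bp.

33, 17, 13, 12, 10, 8 bp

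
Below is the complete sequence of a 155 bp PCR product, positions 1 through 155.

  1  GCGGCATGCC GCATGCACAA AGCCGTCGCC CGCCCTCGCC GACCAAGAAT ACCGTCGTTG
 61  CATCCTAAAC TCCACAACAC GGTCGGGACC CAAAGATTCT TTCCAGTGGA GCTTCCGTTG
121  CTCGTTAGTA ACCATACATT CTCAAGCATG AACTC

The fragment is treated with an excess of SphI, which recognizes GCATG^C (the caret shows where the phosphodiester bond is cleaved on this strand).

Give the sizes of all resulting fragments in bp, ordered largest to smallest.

SphI sites (GCATGC) start at positions 4, 11.
SphI cuts after base 5 of each site (before the last base), so after positions 8, 15.
Linear molecule, 2 cuts → 3 fragments:
  1–8 → 8 bp
  9–15 → 7 bp
  16–155 → 140 bp
Sorted largest to smallest: 140, 8, 7 bp.

140, 8, 7 bp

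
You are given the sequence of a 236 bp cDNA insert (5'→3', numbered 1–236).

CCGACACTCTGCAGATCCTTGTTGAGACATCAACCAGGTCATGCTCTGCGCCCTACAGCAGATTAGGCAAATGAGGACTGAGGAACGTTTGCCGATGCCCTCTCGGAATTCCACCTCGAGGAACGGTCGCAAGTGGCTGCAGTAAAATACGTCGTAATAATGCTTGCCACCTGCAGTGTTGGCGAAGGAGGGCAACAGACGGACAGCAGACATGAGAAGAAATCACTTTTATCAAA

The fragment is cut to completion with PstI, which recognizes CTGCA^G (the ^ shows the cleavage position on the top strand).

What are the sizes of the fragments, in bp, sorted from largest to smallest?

128, 61, 34, 13 bp

PstI sites (CTGCAG) start at positions 9, 137, 171.
PstI cuts after base 5 of each site (before the last base), so after positions 13, 141, 175.
Linear molecule, 3 cuts → 4 fragments:
  1–13 → 13 bp
  14–141 → 128 bp
  142–175 → 34 bp
  176–236 → 61 bp
Sorted largest to smallest: 128, 61, 34, 13 bp.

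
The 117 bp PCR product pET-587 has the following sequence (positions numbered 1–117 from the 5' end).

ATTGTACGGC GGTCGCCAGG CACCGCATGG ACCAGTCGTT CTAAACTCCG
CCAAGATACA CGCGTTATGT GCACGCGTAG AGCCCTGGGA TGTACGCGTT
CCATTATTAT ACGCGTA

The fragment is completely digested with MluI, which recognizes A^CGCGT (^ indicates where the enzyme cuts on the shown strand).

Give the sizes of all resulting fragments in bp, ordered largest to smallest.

MluI sites (ACGCGT) start at positions 60, 73, 94, 111.
MluI cuts after the first base of each site, so after positions 60, 73, 94, 111.
Linear molecule, 4 cuts → 5 fragments:
  1–60 → 60 bp
  61–73 → 13 bp
  74–94 → 21 bp
  95–111 → 17 bp
  112–117 → 6 bp
Sorted largest to smallest: 60, 21, 17, 13, 6 bp.

60, 21, 17, 13, 6 bp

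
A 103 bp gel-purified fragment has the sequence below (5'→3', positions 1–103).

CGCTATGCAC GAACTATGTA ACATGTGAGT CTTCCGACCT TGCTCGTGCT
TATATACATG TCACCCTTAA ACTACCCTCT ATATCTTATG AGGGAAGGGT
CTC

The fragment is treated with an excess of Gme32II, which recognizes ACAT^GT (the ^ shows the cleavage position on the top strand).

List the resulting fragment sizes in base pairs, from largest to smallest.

44, 35, 24 bp

Gme32II sites (ACATGT) start at positions 21, 56.
Gme32II cuts after base 4 of each site, so after positions 24, 59.
Linear molecule, 2 cuts → 3 fragments:
  1–24 → 24 bp
  25–59 → 35 bp
  60–103 → 44 bp
Sorted largest to smallest: 44, 35, 24 bp.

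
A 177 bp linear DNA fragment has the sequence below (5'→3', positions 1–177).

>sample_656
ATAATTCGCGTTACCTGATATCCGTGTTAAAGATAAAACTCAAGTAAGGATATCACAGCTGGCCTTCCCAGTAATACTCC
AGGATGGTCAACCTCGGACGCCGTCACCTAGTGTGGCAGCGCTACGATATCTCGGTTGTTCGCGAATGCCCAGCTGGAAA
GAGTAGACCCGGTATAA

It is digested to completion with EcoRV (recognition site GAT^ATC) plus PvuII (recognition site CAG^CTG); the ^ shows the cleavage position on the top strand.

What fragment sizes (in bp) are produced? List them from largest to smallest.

EcoRV sites (GATATC) start at positions 17, 49, 126.
EcoRV cuts after base 3 of each site, so after positions 19, 51, 128.
PvuII sites (CAGCTG) start at positions 56, 151.
PvuII cuts after base 3 of each site, so after positions 58, 153.
Combined cut positions: 19, 51, 58, 128, 153.
Linear molecule, 5 cuts → 6 fragments:
  1–19 → 19 bp
  20–51 → 32 bp
  52–58 → 7 bp
  59–128 → 70 bp
  129–153 → 25 bp
  154–177 → 24 bp
Sorted largest to smallest: 70, 32, 25, 24, 19, 7 bp.

70, 32, 25, 24, 19, 7 bp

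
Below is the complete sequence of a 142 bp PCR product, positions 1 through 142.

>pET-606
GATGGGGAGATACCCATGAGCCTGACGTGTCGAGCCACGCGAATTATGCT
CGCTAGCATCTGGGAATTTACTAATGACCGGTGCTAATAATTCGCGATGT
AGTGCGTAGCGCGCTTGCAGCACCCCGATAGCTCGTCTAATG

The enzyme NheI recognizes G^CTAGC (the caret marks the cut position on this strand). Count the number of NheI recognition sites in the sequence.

GCTAGC occurs starting at position 52.
NheI cuts at 1 site.

1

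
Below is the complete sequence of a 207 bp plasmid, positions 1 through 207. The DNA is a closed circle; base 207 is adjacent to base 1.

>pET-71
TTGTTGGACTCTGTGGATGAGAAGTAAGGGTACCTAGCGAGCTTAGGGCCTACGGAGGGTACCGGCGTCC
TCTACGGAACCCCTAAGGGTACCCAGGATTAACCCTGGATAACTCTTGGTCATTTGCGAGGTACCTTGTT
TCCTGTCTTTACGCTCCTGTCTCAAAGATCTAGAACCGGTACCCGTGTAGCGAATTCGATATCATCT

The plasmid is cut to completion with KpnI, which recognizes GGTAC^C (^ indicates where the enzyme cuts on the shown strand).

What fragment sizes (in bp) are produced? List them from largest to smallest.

58, 48, 42, 30, 29 bp

KpnI sites (GGTACC) start at positions 29, 58, 88, 130, 178.
KpnI cuts after base 5 of each site (before the last base), so after positions 33, 62, 92, 134, 182.
Circular molecule, 5 cuts → 5 fragments:
  34–62 → 29 bp
  63–92 → 30 bp
  93–134 → 42 bp
  135–182 → 48 bp
  183–207 then 1–33 → 25 + 33 = 58 bp
Sorted largest to smallest: 58, 48, 42, 30, 29 bp.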